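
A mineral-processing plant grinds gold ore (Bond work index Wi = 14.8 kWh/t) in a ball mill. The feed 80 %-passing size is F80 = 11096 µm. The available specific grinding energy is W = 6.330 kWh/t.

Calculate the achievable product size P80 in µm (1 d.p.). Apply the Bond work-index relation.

W = 10·Wi·[P80^(−½) − F80^(−½)]
1/√P80 = 1/√F80 + W/(10·Wi)
  = 6.3300/(10·14.8) + 1/√11096 = 0.042770 + 0.009493 = 0.052264
P80 = (1/0.052264)² = 19.1338² = 366.10 µm

P80 = 366.1 µm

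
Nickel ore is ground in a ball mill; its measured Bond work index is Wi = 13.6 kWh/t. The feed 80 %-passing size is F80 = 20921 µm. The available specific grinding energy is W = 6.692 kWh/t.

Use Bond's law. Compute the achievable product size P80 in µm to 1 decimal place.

W = 10 Wi (1/√P80 − 1/√F80)  [Bond]
P80^(−½) = W/(10 Wi) + F80^(−½)
  = 6.6920/(10·13.6) + 1/√20921 = 0.049206 + 0.006914 = 0.056120
P80 = (1/0.056120)² = 17.8191² = 317.52 µm

P80 = 317.5 µm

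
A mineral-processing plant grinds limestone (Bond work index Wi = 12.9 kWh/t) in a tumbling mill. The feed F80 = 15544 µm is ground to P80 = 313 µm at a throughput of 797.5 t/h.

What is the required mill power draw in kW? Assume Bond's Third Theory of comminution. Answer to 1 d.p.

P = 4989.8 kW

W = 10·Wi·(P80^(-½) − F80^(-½))
W = 10·12.9·(1/√313 − 1/√15544) = 10·12.9·(0.048503) = 6.2568 kWh/t
P = W·T = 6.2568·797.5 = 4989.8 kW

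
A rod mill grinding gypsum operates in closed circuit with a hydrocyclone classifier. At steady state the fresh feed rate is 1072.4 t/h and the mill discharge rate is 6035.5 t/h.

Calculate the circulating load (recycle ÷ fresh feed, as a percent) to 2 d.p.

M = F + R at steady state, so:
R = M − F = 6035.5 − 1072.4 = 4963.1 t/h
CL = 100·R/F = 100·4963.1/1072.4 = 462.80 %

CL = 462.80 %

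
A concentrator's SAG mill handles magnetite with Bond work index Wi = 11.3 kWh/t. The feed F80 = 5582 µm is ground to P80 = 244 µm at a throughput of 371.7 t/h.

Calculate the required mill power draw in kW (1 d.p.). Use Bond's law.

P = 2126.7 kW

W = 10 Wi / √P80 − 10 Wi / √F80
W = 10·11.3·(1/√244 − 1/√5582) = 10·11.3·(0.050634) = 5.7216 kWh/t
Mill draw = 5.7216 × 371.7 = 2126.7 kW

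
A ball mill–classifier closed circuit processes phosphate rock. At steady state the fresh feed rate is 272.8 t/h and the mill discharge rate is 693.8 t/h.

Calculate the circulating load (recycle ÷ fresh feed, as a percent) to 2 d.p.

CL = 154.33 %

Steady state: M = F + R.
R = M − F = 693.8 − 272.8 = 421.0 t/h
CL = 100·R/F = 100·421.0/272.8 = 154.33 %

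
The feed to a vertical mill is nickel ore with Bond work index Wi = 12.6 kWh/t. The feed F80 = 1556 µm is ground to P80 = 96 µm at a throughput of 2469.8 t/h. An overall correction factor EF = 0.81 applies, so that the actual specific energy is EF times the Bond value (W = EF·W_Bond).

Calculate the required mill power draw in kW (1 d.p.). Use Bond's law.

P = 19336.4 kW

Bond: W = 10·Wi·(1/√P80 − 1/√F80)
W = 10·12.6·(1/√96 − 1/√1556) = 10·12.6·(0.076711) = 9.6656 kWh/t
Apply correction: 9.6656 × 0.81 = 7.8291 kWh/t
Power = W × throughput = 7.8291 kWh/t × 2469.8 t/h = 19336.4 kW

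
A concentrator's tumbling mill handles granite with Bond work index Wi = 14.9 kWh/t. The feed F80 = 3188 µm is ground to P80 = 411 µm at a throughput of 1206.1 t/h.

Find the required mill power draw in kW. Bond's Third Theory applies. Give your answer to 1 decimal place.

W = 10 Wi / √P80 − 10 Wi / √F80
W = 10·14.9·(1/√411 − 1/√3188) = 10·14.9·(0.031615) = 4.7107 kWh/t
P = W·T = 4.7107·1206.1 = 5681.6 kW

P = 5681.6 kW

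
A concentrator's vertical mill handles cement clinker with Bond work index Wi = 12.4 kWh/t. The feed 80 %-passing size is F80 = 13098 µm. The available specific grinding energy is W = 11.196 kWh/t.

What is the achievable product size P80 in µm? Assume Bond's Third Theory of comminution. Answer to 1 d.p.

W = 10 Wi (P80^-0.5 − F80^-0.5)
⇒ 1/√P80 = W/(10·Wi) + 1/√F80
  = 11.1960/(10·12.4) + 1/√13098 = 0.090290 + 0.008738 = 0.099028
P80 = (1/0.099028)² = 10.0982² = 101.97 µm

P80 = 102.0 µm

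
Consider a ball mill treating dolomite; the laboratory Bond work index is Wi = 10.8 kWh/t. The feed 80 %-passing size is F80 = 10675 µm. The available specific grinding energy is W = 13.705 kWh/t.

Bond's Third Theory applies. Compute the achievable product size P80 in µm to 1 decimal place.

P80 = 53.6 µm

W_Bond = 10·Wi·(1/√P₈₀ − 1/√F₈₀)
P80^-0.5 = F80^-0.5 + W/(10 Wi)
  = 13.7050/(10·10.8) + 1/√10675 = 0.126898 + 0.009679 = 0.136577
P80 = (1/0.136577)² = 7.3219² = 53.61 µm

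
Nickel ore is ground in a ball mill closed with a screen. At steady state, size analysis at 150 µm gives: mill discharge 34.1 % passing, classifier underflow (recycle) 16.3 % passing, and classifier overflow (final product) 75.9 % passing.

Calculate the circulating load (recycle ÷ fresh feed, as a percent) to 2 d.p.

Two-product formula at 150 µm:
Fd + Rd = Ru + Fo ⇒ R/F = (o−d)/(d−u)
r = (75.9 − 34.1)/(34.1 − 16.3) = 41.8/17.8 = 2.3483
CL = 100·r = 234.83 %

CL = 234.83 %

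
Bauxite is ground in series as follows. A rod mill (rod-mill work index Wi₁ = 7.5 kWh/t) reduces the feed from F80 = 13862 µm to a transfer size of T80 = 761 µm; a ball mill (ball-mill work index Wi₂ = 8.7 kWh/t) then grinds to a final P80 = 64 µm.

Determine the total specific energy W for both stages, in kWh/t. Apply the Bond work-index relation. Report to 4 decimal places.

W = 10 Wi / √P80 − 10 Wi / √F80
Stage 1 (13862→761 µm, Wi₁=7.5): W₁ = 10·7.5·(0.036250 − 0.008494) = 2.0817 kWh/t
Stage 2 (761→64 µm, Wi₂=8.7): W₂ = 10·8.7·(0.125000 − 0.036250) = 7.7213 kWh/t
W = W₁ + W₂ = 2.0817 + 7.7213 = 9.8030 kWh/t

W = 9.8030 kWh/t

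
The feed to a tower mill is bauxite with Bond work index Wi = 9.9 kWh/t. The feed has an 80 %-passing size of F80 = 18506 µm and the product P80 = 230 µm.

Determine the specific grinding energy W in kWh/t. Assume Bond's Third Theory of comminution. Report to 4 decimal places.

W = 10 Wi (1/√P80 − 1/√F80)  [Bond]
1/√230 = 0.065938;  1/√18506 = 0.007351
W = 10·9.9·(0.065938 − 0.007351) = 5.8001 kWh/t

W = 5.8001 kWh/t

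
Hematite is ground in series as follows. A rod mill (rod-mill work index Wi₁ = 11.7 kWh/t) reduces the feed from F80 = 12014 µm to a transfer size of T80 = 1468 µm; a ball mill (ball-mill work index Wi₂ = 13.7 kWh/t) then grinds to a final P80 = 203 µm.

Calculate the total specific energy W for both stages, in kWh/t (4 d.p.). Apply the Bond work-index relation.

W = 10·Wi·(P80^(-½) − F80^(-½))
Stage 1 (12014→1468 µm, Wi₁=11.7): W₁ = 10·11.7·(0.026100 − 0.009123) = 1.9862 kWh/t
Stage 2 (1468→203 µm, Wi₂=13.7): W₂ = 10·13.7·(0.070186 − 0.026100) = 6.0398 kWh/t
W = W₁ + W₂ = 1.9862 + 6.0398 = 8.0261 kWh/t

W = 8.0261 kWh/t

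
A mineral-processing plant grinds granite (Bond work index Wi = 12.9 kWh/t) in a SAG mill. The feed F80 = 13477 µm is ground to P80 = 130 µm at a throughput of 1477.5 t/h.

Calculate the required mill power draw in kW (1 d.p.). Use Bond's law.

W = 10·Wi·[P80^(−½) − F80^(−½)]
W = 10·12.9·(1/√130 − 1/√13477) = 10·12.9·(0.079092) = 10.2028 kWh/t
Power = W × throughput = 10.2028 kWh/t × 1477.5 t/h = 15074.7 kW

P = 15074.7 kW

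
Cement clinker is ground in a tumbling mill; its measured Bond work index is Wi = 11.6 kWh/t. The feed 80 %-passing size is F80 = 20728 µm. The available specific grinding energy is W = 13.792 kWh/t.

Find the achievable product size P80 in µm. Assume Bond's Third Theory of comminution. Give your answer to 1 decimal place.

W = 10·Wi·[P80^(−½) − F80^(−½)]
1/√P80 = 1/√F80 + W/(10·Wi)
  = 13.7920/(10·11.6) + 1/√20728 = 0.118897 + 0.006946 = 0.125842
P80 = (1/0.125842)² = 7.9465² = 63.15 µm

P80 = 63.1 µm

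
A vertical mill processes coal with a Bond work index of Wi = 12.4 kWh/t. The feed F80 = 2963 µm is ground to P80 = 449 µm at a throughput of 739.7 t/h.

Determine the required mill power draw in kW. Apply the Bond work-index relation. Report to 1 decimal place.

P = 2643.6 kW

W_Bond = 10·Wi·(1/√P₈₀ − 1/√F₈₀)
W = 10·12.4·(1/√449 − 1/√2963) = 10·12.4·(0.028822) = 3.5739 kWh/t
P_mill = W·ṁ = 3.5739·739.7 = 2643.6 kW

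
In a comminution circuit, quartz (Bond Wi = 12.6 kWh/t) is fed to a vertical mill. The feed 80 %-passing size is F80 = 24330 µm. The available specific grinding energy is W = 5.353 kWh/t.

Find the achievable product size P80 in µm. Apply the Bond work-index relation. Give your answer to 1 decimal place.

P80 = 418.3 µm

W = 10 Wi (P80^-0.5 − F80^-0.5)
P80^-0.5 = F80^-0.5 + W/(10 Wi)
  = 5.3530/(10·12.6) + 1/√24330 = 0.042484 + 0.006411 = 0.048895
P80 = (1/0.048895)² = 20.4519² = 418.28 µm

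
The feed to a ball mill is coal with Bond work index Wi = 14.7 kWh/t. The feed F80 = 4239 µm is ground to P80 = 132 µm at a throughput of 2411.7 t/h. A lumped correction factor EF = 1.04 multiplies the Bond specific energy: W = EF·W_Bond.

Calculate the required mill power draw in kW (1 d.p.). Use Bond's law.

Bond: W = 10·Wi·(1/√P80 − 1/√F80)
W = 10·14.7·(1/√132 − 1/√4239) = 10·14.7·(0.071680) = 10.5369 kWh/t
W_actual = 1.04 × 10.5369 = 10.9584 kWh/t
Power = W × throughput = 10.9584 kWh/t × 2411.7 t/h = 26428.3 kW

P = 26428.3 kW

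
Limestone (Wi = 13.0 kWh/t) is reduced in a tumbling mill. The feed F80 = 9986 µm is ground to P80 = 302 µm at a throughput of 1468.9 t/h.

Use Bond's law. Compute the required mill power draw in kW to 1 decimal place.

W = 10 Wi (P80^-0.5 − F80^-0.5)
W = 10·13.0·(1/√302 − 1/√9986) = 10·13.0·(0.047537) = 6.1797 kWh/t
Power = W × throughput = 6.1797 kWh/t × 1468.9 t/h = 9077.4 kW

P = 9077.4 kW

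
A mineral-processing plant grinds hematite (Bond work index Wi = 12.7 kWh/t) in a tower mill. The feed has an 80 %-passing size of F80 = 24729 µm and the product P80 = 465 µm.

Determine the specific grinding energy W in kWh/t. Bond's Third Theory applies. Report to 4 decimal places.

W = 5.0819 kWh/t

W_Bond = 10·Wi·(1/√P₈₀ − 1/√F₈₀)
1/√465 = 0.046374;  1/√24729 = 0.006359
W = 10·12.7·(0.046374 − 0.006359) = 5.0819 kWh/t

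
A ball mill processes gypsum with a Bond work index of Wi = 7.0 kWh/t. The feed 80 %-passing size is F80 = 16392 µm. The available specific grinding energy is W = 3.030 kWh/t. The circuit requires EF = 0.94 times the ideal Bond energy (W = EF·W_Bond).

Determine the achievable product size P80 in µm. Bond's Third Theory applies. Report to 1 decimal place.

Bond:  W = 10 Wi (1/√P − 1/√F)
W_Bond = W / EF = 3.030 / 0.94 = 3.2234 kWh/t
P80^-0.5 = F80^-0.5 + W_Bond/(10 Wi)
  = 3.2234/(10·7.0) + 1/√16392 = 0.046049 + 0.007811 = 0.053859
P80 = (1/0.053859)² = 18.5669² = 344.73 µm

P80 = 344.7 µm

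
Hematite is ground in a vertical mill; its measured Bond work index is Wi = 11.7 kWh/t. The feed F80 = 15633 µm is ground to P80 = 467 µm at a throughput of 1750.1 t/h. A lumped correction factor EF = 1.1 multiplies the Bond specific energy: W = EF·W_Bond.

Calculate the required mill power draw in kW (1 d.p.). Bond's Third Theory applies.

P = 8621.3 kW

W = 10 Wi (1/√P80 − 1/√F80)  [Bond]
W = 10·11.7·(1/√467 − 1/√15633) = 10·11.7·(0.038277) = 4.4784 kWh/t
Apply correction: 4.4784 × 1.1 = 4.9262 kWh/t
P_mill = W·ṁ = 4.9262·1750.1 = 8621.3 kW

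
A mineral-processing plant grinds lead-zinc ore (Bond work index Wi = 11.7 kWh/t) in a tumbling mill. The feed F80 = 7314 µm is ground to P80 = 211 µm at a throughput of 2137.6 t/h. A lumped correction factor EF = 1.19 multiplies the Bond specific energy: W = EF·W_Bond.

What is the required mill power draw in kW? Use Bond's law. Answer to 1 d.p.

Bond:  W = 10 Wi (1/√P − 1/√F)
W = 10·11.7·(1/√211 − 1/√7314) = 10·11.7·(0.057150) = 6.6865 kWh/t
Apply correction: 6.6865 × 1.19 = 7.9570 kWh/t
Power = W × throughput = 7.9570 kWh/t × 2137.6 t/h = 17008.9 kW

P = 17008.9 kW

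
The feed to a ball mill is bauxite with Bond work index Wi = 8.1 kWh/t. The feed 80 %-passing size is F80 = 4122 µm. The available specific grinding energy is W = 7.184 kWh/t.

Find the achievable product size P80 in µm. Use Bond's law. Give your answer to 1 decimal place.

P80 = 92.0 µm

Bond: W = 10·Wi·(1/√P80 − 1/√F80)
⇒ 1/√P80 = W/(10 Wi) + 1/√F80
  = 7.1840/(10·8.1) + 1/√4122 = 0.088691 + 0.015576 = 0.104267
P80 = (1/0.104267)² = 9.5908² = 91.98 µm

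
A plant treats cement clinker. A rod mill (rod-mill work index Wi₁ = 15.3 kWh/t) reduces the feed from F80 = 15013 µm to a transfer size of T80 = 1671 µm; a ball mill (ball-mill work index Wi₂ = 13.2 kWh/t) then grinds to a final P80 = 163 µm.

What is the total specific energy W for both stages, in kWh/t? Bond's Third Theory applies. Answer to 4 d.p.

W = 10 Wi (P80^-0.5 − F80^-0.5)
Stage 1 (15013→1671 µm, Wi₁=15.3): W₁ = 10·15.3·(0.024463 − 0.008161) = 2.4942 kWh/t
Stage 2 (1671→163 µm, Wi₂=13.2): W₂ = 10·13.2·(0.078326 − 0.024463) = 7.1099 kWh/t
W = W₁ + W₂ = 2.4942 + 7.1099 = 9.6041 kWh/t

W = 9.6041 kWh/t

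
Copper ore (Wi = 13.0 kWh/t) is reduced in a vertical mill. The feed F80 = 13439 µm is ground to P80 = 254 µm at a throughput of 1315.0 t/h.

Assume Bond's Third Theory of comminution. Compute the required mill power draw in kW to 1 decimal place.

W = 10·Wi·[P80^(−½) − F80^(−½)]
W = 10·13.0·(1/√254 − 1/√13439) = 10·13.0·(0.054119) = 7.0355 kWh/t
P = W·T = 7.0355·1315.0 = 9251.7 kW

P = 9251.7 kW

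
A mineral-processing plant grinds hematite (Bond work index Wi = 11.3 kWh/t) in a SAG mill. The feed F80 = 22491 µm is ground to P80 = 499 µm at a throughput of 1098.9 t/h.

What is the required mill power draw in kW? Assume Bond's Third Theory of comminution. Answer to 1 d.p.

P = 4730.9 kW

W = 10 Wi / √P80 − 10 Wi / √F80
W = 10·11.3·(1/√499 − 1/√22491) = 10·11.3·(0.038098) = 4.3051 kWh/t
Power = W × throughput = 4.3051 kWh/t × 1098.9 t/h = 4730.9 kW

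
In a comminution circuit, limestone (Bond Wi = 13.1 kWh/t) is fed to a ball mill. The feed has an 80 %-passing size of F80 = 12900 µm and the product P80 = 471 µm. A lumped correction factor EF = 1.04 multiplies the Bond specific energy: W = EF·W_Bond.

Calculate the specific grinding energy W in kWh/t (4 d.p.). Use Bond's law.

W = 5.0781 kWh/t

W_Bond = 10·Wi·(1/√P₈₀ − 1/√F₈₀)
1/√471 = 0.046078;  1/√12900 = 0.008805
W = 10·13.1·(0.046078 − 0.008805) = 4.8828 kWh/t
Apply correction: 4.8828 × 1.04 = 5.0781 kWh/t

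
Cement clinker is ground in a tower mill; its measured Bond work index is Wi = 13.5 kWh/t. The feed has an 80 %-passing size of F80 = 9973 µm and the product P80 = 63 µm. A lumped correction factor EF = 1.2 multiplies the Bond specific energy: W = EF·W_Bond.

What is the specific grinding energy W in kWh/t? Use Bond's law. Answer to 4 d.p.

W = 18.7879 kWh/t

W = 10 Wi (1/√P80 − 1/√F80)  [Bond]
1/√63 = 0.125988;  1/√9973 = 0.010014
W = 10·13.5·(0.125988 − 0.010014) = 15.6566 kWh/t
With EF = 1.2: W = 15.6566·1.2 = 18.7879 kWh/t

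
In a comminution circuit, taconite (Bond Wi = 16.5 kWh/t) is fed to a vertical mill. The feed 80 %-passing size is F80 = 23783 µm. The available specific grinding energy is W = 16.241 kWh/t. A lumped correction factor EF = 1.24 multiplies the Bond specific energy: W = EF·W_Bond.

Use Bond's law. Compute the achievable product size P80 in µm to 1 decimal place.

Bond:  W = 10 Wi (1/√P − 1/√F)
W_Bond = W / EF = 16.241 / 1.24 = 13.0976 kWh/t
⇒ 1/√P80 = W_Bond/(10·Wi) + 1/√F80
  = 13.0976/(10·16.5) + 1/√23783 = 0.079379 + 0.006484 = 0.085864
P80 = (1/0.085864)² = 11.6464² = 135.64 µm

P80 = 135.6 µm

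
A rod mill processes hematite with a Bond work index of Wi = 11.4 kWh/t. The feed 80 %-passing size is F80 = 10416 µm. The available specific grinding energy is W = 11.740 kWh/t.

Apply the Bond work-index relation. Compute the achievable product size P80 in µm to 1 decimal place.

W = 10 Wi (1/√P80 − 1/√F80)  [Bond]
⇒ 1/√P80 = W/(10·Wi) + 1/√F80
  = 11.7400/(10·11.4) + 1/√10416 = 0.102982 + 0.009798 = 0.112781
P80 = (1/0.112781)² = 8.8668² = 78.62 µm

P80 = 78.6 µm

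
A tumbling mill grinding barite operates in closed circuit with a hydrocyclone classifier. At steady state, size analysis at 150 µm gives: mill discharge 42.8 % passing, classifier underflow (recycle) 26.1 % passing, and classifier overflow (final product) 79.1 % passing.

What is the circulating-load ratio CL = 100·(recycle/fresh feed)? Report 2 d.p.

CL = 217.37 %

Classifier node, passing 150 µm:
(1+r)d = ru + o → r = (o−d)/(d−u)
r = (79.1 − 42.8)/(42.8 − 26.1) = 36.3/16.7 = 2.1737
CL = 100·r = 217.37 %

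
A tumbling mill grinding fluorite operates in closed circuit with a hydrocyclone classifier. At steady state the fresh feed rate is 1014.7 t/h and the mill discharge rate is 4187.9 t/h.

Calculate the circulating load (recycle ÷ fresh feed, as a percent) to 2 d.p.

Mill node: discharge = fresh + recycle.
R = M − F = 4187.9 − 1014.7 = 3173.2 t/h
CL = 100·R/F = 100·3173.2/1014.7 = 312.72 %

CL = 312.72 %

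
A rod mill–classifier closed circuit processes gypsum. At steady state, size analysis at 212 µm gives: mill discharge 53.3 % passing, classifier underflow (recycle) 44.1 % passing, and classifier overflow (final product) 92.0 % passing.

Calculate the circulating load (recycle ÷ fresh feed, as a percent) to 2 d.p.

Mass balance on the −212 µm fraction:
d + r·d = r·u + o → r(d−u) = o−d
r = (92.0 − 53.3)/(53.3 − 44.1) = 38.7/9.2 = 4.2065
CL = 100·r = 420.65 %

CL = 420.65 %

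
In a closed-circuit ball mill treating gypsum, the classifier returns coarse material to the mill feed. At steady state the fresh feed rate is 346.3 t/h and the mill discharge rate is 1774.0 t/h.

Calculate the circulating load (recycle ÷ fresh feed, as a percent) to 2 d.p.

CL = 412.27 %

Discharge = new feed + return, hence
R = M − F = 1774.0 − 346.3 = 1427.7 t/h
CL = 100·R/F = 100·1427.7/346.3 = 412.27 %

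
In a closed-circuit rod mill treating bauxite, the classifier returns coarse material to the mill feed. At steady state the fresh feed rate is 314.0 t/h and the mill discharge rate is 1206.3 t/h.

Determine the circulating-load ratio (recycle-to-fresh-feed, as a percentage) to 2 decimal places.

Discharge = new feed + return, hence
R = M − F = 1206.3 − 314.0 = 892.3 t/h
CL = 100·R/F = 100·892.3/314.0 = 284.17 %

CL = 284.17 %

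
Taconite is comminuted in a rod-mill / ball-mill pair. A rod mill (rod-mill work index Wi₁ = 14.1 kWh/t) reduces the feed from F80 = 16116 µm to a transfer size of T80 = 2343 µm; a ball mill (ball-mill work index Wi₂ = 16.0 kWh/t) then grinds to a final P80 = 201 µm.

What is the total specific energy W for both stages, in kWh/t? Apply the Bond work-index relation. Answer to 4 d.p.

Bond:  W = 10 Wi (1/√P − 1/√F)
Stage 1 (16116→2343 µm, Wi₁=14.1): W₁ = 10·14.1·(0.020659 − 0.007877) = 1.8023 kWh/t
Stage 2 (2343→201 µm, Wi₂=16.0): W₂ = 10·16.0·(0.070535 − 0.020659) = 7.9801 kWh/t
W = W₁ + W₂ = 1.8023 + 7.9801 = 9.7823 kWh/t

W = 9.7823 kWh/t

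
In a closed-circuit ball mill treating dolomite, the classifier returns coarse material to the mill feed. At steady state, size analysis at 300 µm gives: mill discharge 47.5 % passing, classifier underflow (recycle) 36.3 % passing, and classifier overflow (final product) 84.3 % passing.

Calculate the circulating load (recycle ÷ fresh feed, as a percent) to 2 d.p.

Two-product formula at 300 µm:
(1+r)·d = r·u + o ⇒ r = (o−d)/(d−u)
r = (84.3 − 47.5)/(47.5 − 36.3) = 36.8/11.2 = 3.2857
CL = 100·r = 328.57 %

CL = 328.57 %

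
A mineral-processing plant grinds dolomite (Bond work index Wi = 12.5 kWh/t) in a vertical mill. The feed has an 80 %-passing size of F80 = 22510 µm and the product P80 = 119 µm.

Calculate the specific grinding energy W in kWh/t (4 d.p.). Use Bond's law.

W = 10 Wi (1/√P80 − 1/√F80)  [Bond]
1/√119 = 0.091670;  1/√22510 = 0.006665
W = 10·12.5·(0.091670 − 0.006665) = 10.6256 kWh/t

W = 10.6256 kWh/t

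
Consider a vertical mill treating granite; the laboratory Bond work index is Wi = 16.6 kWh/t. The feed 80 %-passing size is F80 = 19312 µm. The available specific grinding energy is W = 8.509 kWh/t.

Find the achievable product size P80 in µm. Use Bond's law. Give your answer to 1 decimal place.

W = 10·Wi·[P80^(−½) − F80^(−½)]
⇒ 1/√P80 = W/(10 Wi) + 1/√F80
  = 8.5090/(10·16.6) + 1/√19312 = 0.051259 + 0.007196 = 0.058455
P80 = (1/0.058455)² = 17.1072² = 292.66 µm

P80 = 292.7 µm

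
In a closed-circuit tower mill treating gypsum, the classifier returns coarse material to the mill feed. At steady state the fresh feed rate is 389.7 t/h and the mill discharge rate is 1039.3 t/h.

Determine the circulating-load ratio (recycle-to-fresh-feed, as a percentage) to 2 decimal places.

Steady state: M = F + R.
R = M − F = 1039.3 − 389.7 = 649.6 t/h
CL = 100·R/F = 100·649.6/389.7 = 166.69 %

CL = 166.69 %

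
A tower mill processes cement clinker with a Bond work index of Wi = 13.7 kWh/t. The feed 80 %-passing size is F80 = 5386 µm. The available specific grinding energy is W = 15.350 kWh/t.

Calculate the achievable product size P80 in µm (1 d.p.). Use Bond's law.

P80 = 63.3 µm

Bond:  W = 10 Wi (1/√P − 1/√F)
P80^-0.5 = F80^-0.5 + W/(10 Wi)
  = 15.3500/(10·13.7) + 1/√5386 = 0.112044 + 0.013626 = 0.125670
P80 = (1/0.125670)² = 7.9574² = 63.32 µm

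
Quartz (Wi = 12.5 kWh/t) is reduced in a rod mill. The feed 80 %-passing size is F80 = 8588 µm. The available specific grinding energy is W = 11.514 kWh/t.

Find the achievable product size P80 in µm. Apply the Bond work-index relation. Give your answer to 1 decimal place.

W_Bond = 10·Wi·(1/√P₈₀ − 1/√F₈₀)
⇒ 1/√P80 = W/(10 Wi) + 1/√F80
  = 11.5140/(10·12.5) + 1/√8588 = 0.092112 + 0.010791 = 0.102903
P80 = (1/0.102903)² = 9.7179² = 94.44 µm

P80 = 94.4 µm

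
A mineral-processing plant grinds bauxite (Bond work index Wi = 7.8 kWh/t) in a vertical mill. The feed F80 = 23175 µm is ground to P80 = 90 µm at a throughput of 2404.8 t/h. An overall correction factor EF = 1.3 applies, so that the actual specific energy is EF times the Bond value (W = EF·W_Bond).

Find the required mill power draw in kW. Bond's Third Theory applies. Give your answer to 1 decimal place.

P = 24101.9 kW

W_Bond = 10·Wi·(1/√P₈₀ − 1/√F₈₀)
W = 10·7.8·(1/√90 − 1/√23175) = 10·7.8·(0.098840) = 7.7096 kWh/t
Apply correction: 7.7096 × 1.3 = 10.0224 kWh/t
Mill draw = 10.0224 × 2404.8 = 24101.9 kW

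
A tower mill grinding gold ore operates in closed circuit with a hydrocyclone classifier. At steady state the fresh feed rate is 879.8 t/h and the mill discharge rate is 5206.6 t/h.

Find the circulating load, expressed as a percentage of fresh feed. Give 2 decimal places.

Discharge = new feed + return, hence
R = M − F = 5206.6 − 879.8 = 4326.8 t/h
CL = 100·R/F = 100·4326.8/879.8 = 491.79 %

CL = 491.79 %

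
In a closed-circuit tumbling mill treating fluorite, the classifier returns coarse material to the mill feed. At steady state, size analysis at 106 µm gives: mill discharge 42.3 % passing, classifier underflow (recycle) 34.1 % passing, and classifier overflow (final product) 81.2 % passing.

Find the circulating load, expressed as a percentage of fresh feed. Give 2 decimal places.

Balance %-passing 106 µm (r = R/F):
d + r·d = r·u + o → r(d−u) = o−d
r = (81.2 − 42.3)/(42.3 − 34.1) = 38.9/8.2 = 4.7439
CL = 100·r = 474.39 %

CL = 474.39 %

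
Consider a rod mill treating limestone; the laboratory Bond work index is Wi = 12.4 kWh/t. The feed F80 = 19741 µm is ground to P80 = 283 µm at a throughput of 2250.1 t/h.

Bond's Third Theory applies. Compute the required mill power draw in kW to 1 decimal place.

P = 14599.7 kW

W = 10 Wi (P80^-0.5 − F80^-0.5)
W = 10·12.4·(1/√283 − 1/√19741) = 10·12.4·(0.052327) = 6.4885 kWh/t
P_mill = W·ṁ = 6.4885·2250.1 = 14599.7 kW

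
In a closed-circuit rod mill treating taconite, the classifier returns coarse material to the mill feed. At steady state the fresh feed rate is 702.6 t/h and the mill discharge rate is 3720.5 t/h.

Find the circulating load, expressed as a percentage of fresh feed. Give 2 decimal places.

Mill node: discharge = fresh + recycle.
R = M − F = 3720.5 − 702.6 = 3017.9 t/h
CL = 100·R/F = 100·3017.9/702.6 = 429.53 %

CL = 429.53 %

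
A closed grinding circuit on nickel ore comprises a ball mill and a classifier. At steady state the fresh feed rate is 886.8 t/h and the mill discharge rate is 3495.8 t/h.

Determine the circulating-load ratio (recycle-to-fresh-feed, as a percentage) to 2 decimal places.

Mill node: discharge = fresh + recycle.
R = M − F = 3495.8 − 886.8 = 2609.0 t/h
CL = 100·R/F = 100·2609.0/886.8 = 294.20 %

CL = 294.20 %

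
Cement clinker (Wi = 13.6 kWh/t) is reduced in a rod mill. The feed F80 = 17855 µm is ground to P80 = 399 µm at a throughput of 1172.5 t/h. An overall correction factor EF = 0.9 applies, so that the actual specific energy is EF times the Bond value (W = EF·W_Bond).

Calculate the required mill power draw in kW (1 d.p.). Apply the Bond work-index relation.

P = 6110.7 kW

Bond: W = 10·Wi·(1/√P80 − 1/√F80)
W = 10·13.6·(1/√399 − 1/√17855) = 10·13.6·(0.042579) = 5.7907 kWh/t
With EF = 0.9: W = 5.7907·0.9 = 5.2117 kWh/t
P_mill = W·ṁ = 5.2117·1172.5 = 6110.7 kW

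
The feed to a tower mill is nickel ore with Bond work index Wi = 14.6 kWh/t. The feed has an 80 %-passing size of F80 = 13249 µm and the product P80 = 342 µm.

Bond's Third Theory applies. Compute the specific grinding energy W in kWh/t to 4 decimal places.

W = 10 Wi (1/√P80 − 1/√F80)  [Bond]
1/√342 = 0.054074;  1/√13249 = 0.008688
W = 10·14.6·(0.054074 − 0.008688) = 6.6264 kWh/t

W = 6.6264 kWh/t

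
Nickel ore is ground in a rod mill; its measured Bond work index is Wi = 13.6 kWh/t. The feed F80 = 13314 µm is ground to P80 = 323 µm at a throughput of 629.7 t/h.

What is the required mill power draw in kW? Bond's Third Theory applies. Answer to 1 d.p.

Bond: W = 10·Wi·(1/√P80 − 1/√F80)
W = 10·13.6·(1/√323 − 1/√13314) = 10·13.6·(0.046975) = 6.3886 kWh/t
P = W·T = 6.3886·629.7 = 4022.9 kW

P = 4022.9 kW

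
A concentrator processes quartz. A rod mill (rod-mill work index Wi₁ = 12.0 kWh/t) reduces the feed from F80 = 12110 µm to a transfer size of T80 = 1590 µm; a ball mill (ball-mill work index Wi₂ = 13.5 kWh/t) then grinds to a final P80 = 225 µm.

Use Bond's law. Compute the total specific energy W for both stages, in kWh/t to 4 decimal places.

W = 7.5334 kWh/t

W = 10 Wi (P80^-0.5 − F80^-0.5)
Stage 1 (12110→1590 µm, Wi₁=12.0): W₁ = 10·12.0·(0.025078 − 0.009087) = 1.9190 kWh/t
Stage 2 (1590→225 µm, Wi₂=13.5): W₂ = 10·13.5·(0.066667 − 0.025078) = 5.6144 kWh/t
W = W₁ + W₂ = 1.9190 + 5.6144 = 7.5334 kWh/t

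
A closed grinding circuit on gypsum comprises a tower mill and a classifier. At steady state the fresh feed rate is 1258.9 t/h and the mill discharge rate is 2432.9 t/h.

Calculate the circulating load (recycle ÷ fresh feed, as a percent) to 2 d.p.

CL = 93.26 %

Steady state: M = F + R.
R = M − F = 2432.9 − 1258.9 = 1174.0 t/h
CL = 100·R/F = 100·1174.0/1258.9 = 93.26 %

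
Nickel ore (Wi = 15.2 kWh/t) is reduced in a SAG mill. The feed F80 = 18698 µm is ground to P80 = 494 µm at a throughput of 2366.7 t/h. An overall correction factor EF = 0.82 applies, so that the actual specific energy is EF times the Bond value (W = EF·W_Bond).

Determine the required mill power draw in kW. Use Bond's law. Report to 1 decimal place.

W = 10·Wi·[P80^(−½) − F80^(−½)]
W = 10·15.2·(1/√494 − 1/√18698) = 10·15.2·(0.037679) = 5.7272 kWh/t
W_actual = 0.82 × 5.7272 = 4.6963 kWh/t
P = W·T = 4.6963·2366.7 = 11114.8 kW

P = 11114.8 kW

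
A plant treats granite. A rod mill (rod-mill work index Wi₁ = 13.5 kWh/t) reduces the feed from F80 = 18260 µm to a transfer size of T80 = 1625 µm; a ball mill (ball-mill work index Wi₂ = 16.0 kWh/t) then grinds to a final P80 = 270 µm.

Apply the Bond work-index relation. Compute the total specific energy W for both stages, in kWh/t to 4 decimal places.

W = 10·Wi·(P80^(-½) − F80^(-½))
Stage 1 (18260→1625 µm, Wi₁=13.5): W₁ = 10·13.5·(0.024807 − 0.007400) = 2.3499 kWh/t
Stage 2 (1625→270 µm, Wi₂=16.0): W₂ = 10·16.0·(0.060858 − 0.024807) = 5.7682 kWh/t
W = W₁ + W₂ = 2.3499 + 5.7682 = 8.1181 kWh/t

W = 8.1181 kWh/t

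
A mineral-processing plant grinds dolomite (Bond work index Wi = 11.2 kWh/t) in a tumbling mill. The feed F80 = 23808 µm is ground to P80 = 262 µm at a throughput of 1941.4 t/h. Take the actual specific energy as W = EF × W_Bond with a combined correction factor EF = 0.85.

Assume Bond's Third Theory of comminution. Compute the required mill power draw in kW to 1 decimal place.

P = 10220.5 kW

W = 10 Wi (P80^-0.5 − F80^-0.5)
W = 10·11.2·(1/√262 − 1/√23808) = 10·11.2·(0.055299) = 6.1935 kWh/t
Corrected W = EF·W_Bond = 0.85·6.1935 = 5.2645 kWh/t
Mill draw = 5.2645 × 1941.4 = 10220.5 kW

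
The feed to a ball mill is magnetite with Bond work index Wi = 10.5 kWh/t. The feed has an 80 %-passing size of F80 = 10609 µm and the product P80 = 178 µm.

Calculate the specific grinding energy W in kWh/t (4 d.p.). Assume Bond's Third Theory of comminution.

W_Bond = 10·Wi·(1/√P₈₀ − 1/√F₈₀)
1/√178 = 0.074953;  1/√10609 = 0.009709
W = 10·10.5·(0.074953 − 0.009709) = 6.8507 kWh/t

W = 6.8507 kWh/t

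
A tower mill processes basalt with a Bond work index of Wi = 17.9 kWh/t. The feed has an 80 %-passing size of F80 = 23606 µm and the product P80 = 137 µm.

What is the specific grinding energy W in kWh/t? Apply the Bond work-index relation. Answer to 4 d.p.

W = 14.1280 kWh/t

Bond:  W = 10 Wi (1/√P − 1/√F)
1/√137 = 0.085436;  1/√23606 = 0.006509
W = 10·17.9·(0.085436 − 0.006509) = 14.1280 kWh/t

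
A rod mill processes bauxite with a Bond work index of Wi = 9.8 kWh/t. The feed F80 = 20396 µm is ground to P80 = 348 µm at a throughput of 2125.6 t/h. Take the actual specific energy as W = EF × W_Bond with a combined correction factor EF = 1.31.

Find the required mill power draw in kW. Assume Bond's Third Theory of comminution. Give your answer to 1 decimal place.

P = 12717.4 kW

W = 10·Wi·[P80^(−½) − F80^(−½)]
W = 10·9.8·(1/√348 − 1/√20396) = 10·9.8·(0.046604) = 4.5671 kWh/t
With EF = 1.31: W = 4.5671·1.31 = 5.9830 kWh/t
Power = W × throughput = 5.9830 kWh/t × 2125.6 t/h = 12717.4 kW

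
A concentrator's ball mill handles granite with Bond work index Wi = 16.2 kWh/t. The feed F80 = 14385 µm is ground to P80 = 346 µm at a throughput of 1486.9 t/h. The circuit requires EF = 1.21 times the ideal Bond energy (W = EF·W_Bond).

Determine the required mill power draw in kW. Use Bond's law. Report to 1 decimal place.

W = 10 Wi (1/√P80 − 1/√F80)  [Bond]
W = 10·16.2·(1/√346 − 1/√14385) = 10·16.2·(0.045423) = 7.3585 kWh/t
Corrected W = EF·W_Bond = 1.21·7.3585 = 8.9037 kWh/t
P = W·T = 8.9037·1486.9 = 13239.0 kW

P = 13239.0 kW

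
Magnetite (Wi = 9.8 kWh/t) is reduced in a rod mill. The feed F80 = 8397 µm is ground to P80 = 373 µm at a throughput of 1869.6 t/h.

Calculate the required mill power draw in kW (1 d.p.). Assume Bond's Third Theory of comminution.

P = 7487.4 kW

W = 10 Wi (P80^-0.5 − F80^-0.5)
W = 10·9.8·(1/√373 − 1/√8397) = 10·9.8·(0.040865) = 4.0048 kWh/t
Mill draw = 4.0048 × 1869.6 = 7487.4 kW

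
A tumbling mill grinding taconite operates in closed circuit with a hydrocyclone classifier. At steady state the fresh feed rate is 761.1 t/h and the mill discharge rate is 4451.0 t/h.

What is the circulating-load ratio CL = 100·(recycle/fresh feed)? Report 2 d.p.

Discharge = new feed + return, hence
R = M − F = 4451.0 − 761.1 = 3689.9 t/h
CL = 100·R/F = 100·3689.9/761.1 = 484.81 %

CL = 484.81 %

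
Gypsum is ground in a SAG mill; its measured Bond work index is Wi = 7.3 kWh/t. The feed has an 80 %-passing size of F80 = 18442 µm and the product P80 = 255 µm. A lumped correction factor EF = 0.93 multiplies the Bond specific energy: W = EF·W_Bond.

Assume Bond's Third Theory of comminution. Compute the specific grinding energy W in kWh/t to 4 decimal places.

Bond: W = 10·Wi·(1/√P80 − 1/√F80)
1/√255 = 0.062622;  1/√18442 = 0.007364
W = 10·7.3·(0.062622 − 0.007364) = 4.0339 kWh/t
With EF = 0.93: W = 4.0339·0.93 = 3.7515 kWh/t

W = 3.7515 kWh/t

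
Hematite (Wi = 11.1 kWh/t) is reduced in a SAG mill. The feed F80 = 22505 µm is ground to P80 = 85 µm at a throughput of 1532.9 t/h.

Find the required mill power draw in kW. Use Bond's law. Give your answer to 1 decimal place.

W = 10·Wi·(P80^(-½) − F80^(-½))
W = 10·11.1·(1/√85 − 1/√22505) = 10·11.1·(0.101799) = 11.2997 kWh/t
P = W·T = 11.2997·1532.9 = 17321.3 kW

P = 17321.3 kW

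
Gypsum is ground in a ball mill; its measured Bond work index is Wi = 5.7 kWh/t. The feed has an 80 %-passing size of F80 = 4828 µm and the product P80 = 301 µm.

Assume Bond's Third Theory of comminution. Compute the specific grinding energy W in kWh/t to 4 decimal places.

W = 2.4651 kWh/t

Bond:  W = 10 Wi (1/√P − 1/√F)
1/√301 = 0.057639;  1/√4828 = 0.014392
W = 10·5.7·(0.057639 − 0.014392) = 2.4651 kWh/t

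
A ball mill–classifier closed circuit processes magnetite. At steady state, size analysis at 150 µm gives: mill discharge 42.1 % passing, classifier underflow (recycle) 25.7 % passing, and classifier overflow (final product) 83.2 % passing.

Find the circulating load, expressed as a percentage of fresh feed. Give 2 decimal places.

Let r = R/F. Size balance at 150 µm:
Fd + Rd = Ru + Fo ⇒ R/F = (o−d)/(d−u)
r = (83.2 − 42.1)/(42.1 − 25.7) = 41.1/16.4 = 2.5061
CL = 100·r = 250.61 %

CL = 250.61 %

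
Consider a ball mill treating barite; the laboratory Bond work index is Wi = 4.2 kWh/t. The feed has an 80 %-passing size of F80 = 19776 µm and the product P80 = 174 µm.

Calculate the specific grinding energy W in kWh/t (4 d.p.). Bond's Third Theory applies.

Bond:  W = 10 Wi (1/√P − 1/√F)
1/√174 = 0.075810;  1/√19776 = 0.007111
W = 10·4.2·(0.075810 − 0.007111) = 2.8853 kWh/t

W = 2.8853 kWh/t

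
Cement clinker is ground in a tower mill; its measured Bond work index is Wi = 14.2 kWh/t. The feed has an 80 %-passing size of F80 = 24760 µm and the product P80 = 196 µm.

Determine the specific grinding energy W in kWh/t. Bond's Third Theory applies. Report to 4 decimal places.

W = 9.2404 kWh/t

Bond:  W = 10 Wi (1/√P − 1/√F)
1/√196 = 0.071429;  1/√24760 = 0.006355
W = 10·14.2·(0.071429 − 0.006355) = 9.2404 kWh/t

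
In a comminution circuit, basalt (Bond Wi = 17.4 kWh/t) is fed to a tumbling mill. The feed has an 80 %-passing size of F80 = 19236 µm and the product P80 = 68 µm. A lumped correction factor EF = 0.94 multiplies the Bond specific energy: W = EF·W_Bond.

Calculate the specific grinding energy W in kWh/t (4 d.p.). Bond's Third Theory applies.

W = 18.6553 kWh/t

Bond: W = 10·Wi·(1/√P80 − 1/√F80)
1/√68 = 0.121268;  1/√19236 = 0.007210
W = 10·17.4·(0.121268 − 0.007210) = 19.8460 kWh/t
Corrected W = EF·W_Bond = 0.94·19.8460 = 18.6553 kWh/t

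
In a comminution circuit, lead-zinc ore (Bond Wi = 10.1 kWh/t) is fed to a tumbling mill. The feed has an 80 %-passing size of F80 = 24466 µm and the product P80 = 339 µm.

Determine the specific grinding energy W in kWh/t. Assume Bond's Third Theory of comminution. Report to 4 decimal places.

W = 4.8399 kWh/t

Bond: W = 10·Wi·(1/√P80 − 1/√F80)
1/√339 = 0.054313;  1/√24466 = 0.006393
W = 10·10.1·(0.054313 − 0.006393) = 4.8399 kWh/t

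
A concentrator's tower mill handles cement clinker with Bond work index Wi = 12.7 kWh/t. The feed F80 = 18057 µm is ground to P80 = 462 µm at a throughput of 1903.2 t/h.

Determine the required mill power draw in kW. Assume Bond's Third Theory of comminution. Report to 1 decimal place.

P = 9446.5 kW

W = 10·Wi·(P80^(-½) − F80^(-½))
W = 10·12.7·(1/√462 − 1/√18057) = 10·12.7·(0.039082) = 4.9635 kWh/t
P = W·T = 4.9635·1903.2 = 9446.5 kW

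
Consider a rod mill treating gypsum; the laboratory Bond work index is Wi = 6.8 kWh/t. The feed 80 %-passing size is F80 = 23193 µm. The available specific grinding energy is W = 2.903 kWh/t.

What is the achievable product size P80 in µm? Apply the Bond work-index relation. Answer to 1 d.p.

W = 10 Wi (P80^-0.5 − F80^-0.5)
P80^(−½) = W/(10 Wi) + F80^(−½)
  = 2.9030/(10·6.8) + 1/√23193 = 0.042691 + 0.006566 = 0.049257
P80 = (1/0.049257)² = 20.3015² = 412.15 µm

P80 = 412.2 µm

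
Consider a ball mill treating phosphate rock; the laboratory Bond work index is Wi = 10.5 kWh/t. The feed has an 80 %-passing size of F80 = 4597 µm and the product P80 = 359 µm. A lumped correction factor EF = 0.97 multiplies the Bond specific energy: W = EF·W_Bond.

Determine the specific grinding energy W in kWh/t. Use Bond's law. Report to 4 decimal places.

W = 3.8733 kWh/t

Bond:  W = 10 Wi (1/√P − 1/√F)
1/√359 = 0.052778;  1/√4597 = 0.014749
W = 10·10.5·(0.052778 − 0.014749) = 3.9930 kWh/t
With EF = 0.97: W = 3.9930·0.97 = 3.8733 kWh/t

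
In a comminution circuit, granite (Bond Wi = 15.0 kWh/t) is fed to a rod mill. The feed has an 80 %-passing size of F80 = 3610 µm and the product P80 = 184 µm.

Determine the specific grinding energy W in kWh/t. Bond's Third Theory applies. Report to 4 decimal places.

W = 8.5616 kWh/t

W = 10·Wi·[P80^(−½) − F80^(−½)]
1/√184 = 0.073721;  1/√3610 = 0.016644
W = 10·15.0·(0.073721 − 0.016644) = 8.5616 kWh/t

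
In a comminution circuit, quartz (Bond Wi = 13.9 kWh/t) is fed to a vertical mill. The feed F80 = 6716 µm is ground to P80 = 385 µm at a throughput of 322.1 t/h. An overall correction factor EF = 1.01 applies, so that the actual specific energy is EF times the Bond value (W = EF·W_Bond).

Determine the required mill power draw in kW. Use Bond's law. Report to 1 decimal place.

W = 10 Wi (P80^-0.5 − F80^-0.5)
W = 10·13.9·(1/√385 − 1/√6716) = 10·13.9·(0.038762) = 5.3880 kWh/t
Apply correction: 5.3880 × 1.01 = 5.4418 kWh/t
P_mill = W·ṁ = 5.4418·322.1 = 1752.8 kW

P = 1752.8 kW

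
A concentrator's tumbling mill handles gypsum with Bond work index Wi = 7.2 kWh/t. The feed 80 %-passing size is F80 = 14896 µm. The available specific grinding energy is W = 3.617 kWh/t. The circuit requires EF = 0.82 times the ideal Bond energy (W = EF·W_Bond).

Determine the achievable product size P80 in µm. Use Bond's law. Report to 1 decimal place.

W = 10 Wi (P80^-0.5 − F80^-0.5)
W_Bond = W / EF = 3.617 / 0.82 = 4.4110 kWh/t
⇒ 1/√P80 = W_Bond/(10·Wi) + 1/√F80
  = 4.4110/(10·7.2) + 1/√14896 = 0.061264 + 0.008193 = 0.069457
P80 = (1/0.069457)² = 14.3974² = 207.29 µm

P80 = 207.3 µm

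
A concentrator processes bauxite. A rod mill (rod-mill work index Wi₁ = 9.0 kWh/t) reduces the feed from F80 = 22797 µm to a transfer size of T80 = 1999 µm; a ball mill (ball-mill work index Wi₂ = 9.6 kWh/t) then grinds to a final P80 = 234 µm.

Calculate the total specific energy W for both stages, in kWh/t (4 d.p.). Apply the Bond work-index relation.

W = 10 Wi (1/√P80 − 1/√F80)  [Bond]
Stage 1 (22797→1999 µm, Wi₁=9.0): W₁ = 10·9.0·(0.022366 − 0.006623) = 1.4169 kWh/t
Stage 2 (1999→234 µm, Wi₂=9.6): W₂ = 10·9.6·(0.065372 − 0.022366) = 4.1286 kWh/t
W = W₁ + W₂ = 1.4169 + 4.1286 = 5.5454 kWh/t

W = 5.5454 kWh/t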